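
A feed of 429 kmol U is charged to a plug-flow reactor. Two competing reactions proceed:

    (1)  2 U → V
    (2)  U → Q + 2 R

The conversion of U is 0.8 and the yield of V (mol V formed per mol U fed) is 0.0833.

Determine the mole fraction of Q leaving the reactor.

Yield of V: 1ξ₁ / 429 = 0.0833 → ξ₁ = 35.74 kmol.
Conversion of U: 2ξ₁ + 1ξ₂ = 0.8 × 429 = 343.2 → ξ₂ = 271.7 kmol.
Outlet amounts (n = n₀ + Σ ν·ξ):
  U: 429 − 2(35.74) − 1(271.7) = 85.8
  V: 0 + 1(35.74) = 35.74
  Q: 0 + 1(271.7) = 271.7
  R: 0 + 2(271.7) = 543.5
Total out = 936.7 kmol; y_Q = 271.7 / 936.7 = 0.2901.

0.29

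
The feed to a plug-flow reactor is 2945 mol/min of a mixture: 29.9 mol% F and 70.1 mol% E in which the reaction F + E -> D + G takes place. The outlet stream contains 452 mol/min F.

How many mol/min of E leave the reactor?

1640 mol/min

For F: n = n₀ − 1ξ → 452 = 880.6 − 1ξ, giving ξ = 428.6 mol/min.
Outlet amounts (n = n₀ + ν ξ):
  F: 880.6 − 1(428.6) = 452
  E: 2064 − 1(428.6) = 1636
  D: 0 + 1(428.6) = 428.6
  G: 0 + 1(428.6) = 428.6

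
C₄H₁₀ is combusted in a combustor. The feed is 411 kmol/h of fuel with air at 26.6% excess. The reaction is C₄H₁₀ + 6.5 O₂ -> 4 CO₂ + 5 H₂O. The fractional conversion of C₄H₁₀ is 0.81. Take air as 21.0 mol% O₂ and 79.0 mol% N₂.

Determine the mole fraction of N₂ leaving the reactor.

0.748

Stoichiometric O₂ = 6.5 × 411 = 2672 kmol/h; O₂ fed = 2672 × 1.266 = 3382 kmol/h.
N₂ fed = 3382 × 79/21 = 12720 kmol/h.
Fuel reacted = 0.81 × 411 → ξ = 332.9 kmol/h.
Outlet (n = n₀ + ν ξ):
  C₄H₁₀: 411 − 1(332.9) = 78.09
  O₂: 3382 − 6.5(332.9) = 1218
  N₂: 12720 (inert)
  CO₂: 0 + 4(332.9) = 1332
  H₂O: 0 + 5(332.9) = 1665
Total out = 17020 kmol/h; y_N₂ = 12720 / 17020 = 0.7477.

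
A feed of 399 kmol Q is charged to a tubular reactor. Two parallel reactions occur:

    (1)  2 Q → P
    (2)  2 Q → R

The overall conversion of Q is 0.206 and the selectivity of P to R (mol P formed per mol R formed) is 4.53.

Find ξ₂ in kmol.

Conversion of Q: Q consumed = 0.206 × 399 = 82.19 kmol = 2ξ₁ + 2ξ₂.
Selectivity: 1ξ₁ / (1ξ₂) = 4.53 → ξ₁ = 4.53 ξ₂.
Substitute: (2·4.53 + 2) ξ₂ = 82.19 → ξ₂ = 7.432 kmol, ξ₁ = 33.67 kmol.
Outlet amounts (n = n₀ + Σ ν·ξ):
  Q: 399 − 2(33.67) − 2(7.432) = 316.8
  P: 0 + 1(33.67) = 33.67
  R: 0 + 1(7.432) = 7.432

ξ₂ = 7.43 kmol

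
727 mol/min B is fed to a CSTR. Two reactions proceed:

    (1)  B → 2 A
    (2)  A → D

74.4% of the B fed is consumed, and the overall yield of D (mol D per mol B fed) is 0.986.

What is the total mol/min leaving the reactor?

Conversion of B: B consumed = 1ξ₁ = 0.744 × 727 → ξ₁ = 540.9 mol/min.
Yield of D: 1ξ₂ / 727 = 0.986 → ξ₂ = 716.8 mol/min.
Outlet amounts (n = n₀ + Σ ν·ξ):
  B: 727 − 1(540.9) = 186.1
  A: 0 + 2(540.9) − 1(716.8) = 365
  D: 0 + 1(716.8) = 716.8
Total out = 186.1 + 365 + 716.8 = 1268 mol/min.

1270 mol/min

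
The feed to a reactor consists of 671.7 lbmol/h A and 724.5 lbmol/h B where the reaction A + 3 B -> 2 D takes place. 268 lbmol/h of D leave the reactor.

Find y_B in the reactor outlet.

0.286

For D: n = n₀ + 2ξ → 268 = 0 + 2ξ, giving ξ = 134 lbmol/h.
Outlet amounts (n = n₀ + ν ξ):
  A: 671.7 − 1(134) = 537.7
  B: 724.5 − 3(134) = 322.5
  D: 0 + 2(134) = 268
Total out = 1128 lbmol/h; y_B = 322.5 / 1128 = 0.2859.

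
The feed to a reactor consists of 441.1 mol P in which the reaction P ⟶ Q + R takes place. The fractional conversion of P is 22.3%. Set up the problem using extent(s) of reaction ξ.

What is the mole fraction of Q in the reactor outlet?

P reacted = 0.223 × 441.1 = 98.37 mol; ν_P = −1, so ξ = 98.37/1 = 98.37 mol.
Outlet amounts (n = n₀ + ν ξ):
  P: 441.1 − 1(98.37) = 342.7
  Q: 0 + 1(98.37) = 98.37
  R: 0 + 1(98.37) = 98.37
Total out = 539.5 mol; y_Q = 98.37 / 539.5 = 0.1823.

0.182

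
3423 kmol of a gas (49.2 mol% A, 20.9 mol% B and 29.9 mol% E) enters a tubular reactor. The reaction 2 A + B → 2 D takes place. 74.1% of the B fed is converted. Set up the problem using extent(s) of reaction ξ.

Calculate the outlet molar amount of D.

1060 kmol

B reacted = 0.741 × 715.4 = 530.1 kmol; ν_B = −1, so ξ = 530.1/1 = 530.1 kmol.
Outlet amounts (n = n₀ + ν ξ):
  A: 1684 − 2(530.1) = 623.9
  B: 715.4 − 1(530.1) = 185.3
  D: 0 + 2(530.1) = 1060
  E: 1023 (inert)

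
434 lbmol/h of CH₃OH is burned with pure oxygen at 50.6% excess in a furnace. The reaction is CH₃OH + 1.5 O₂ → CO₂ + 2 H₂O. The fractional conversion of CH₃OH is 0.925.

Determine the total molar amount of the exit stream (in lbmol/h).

1620 lbmol/h

Stoichiometric O₂ = 1.5 × 434 = 651 lbmol/h; O₂ fed = 651 × 1.506 = 980.4 lbmol/h.
Fuel reacted = 0.925 × 434 → ξ = 401.5 lbmol/h.
Outlet (n = n₀ + ν ξ):
  CH₃OH: 434 − 1(401.5) = 32.55
  O₂: 980.4 − 1.5(401.5) = 378.2
  CO₂: 0 + 1(401.5) = 401.5
  H₂O: 0 + 2(401.5) = 802.9
Total out = 32.55 + 378.2 + 401.5 + 802.9 = 1615 lbmol/h.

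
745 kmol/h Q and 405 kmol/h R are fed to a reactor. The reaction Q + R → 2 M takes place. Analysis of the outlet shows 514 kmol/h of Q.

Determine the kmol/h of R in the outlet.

174 kmol/h

For Q: n = n₀ − 1ξ → 514 = 745 − 1ξ, giving ξ = 231 kmol/h.
Outlet amounts (n = n₀ + ν ξ):
  Q: 745 − 1(231) = 514
  R: 405 − 1(231) = 174
  M: 0 + 2(231) = 462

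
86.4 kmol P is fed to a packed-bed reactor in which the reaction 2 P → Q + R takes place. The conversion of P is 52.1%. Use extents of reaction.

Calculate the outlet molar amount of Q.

22.5 kmol

P reacted = 0.521 × 86.4 = 45.01 kmol; ν_P = −2, so ξ = 45.01/2 = 22.51 kmol.
Outlet amounts (n = n₀ + ν ξ):
  P: 86.4 − 2(22.51) = 41.39
  Q: 0 + 1(22.51) = 22.51
  R: 0 + 1(22.51) = 22.51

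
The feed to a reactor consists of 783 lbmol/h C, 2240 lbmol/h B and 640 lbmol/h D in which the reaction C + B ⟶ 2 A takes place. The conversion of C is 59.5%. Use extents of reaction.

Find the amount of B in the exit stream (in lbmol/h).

C reacted = 0.595 × 783 = 465.9 lbmol/h; ν_C = −1, so ξ = 465.9/1 = 465.9 lbmol/h.
Outlet amounts (n = n₀ + ν ξ):
  C: 783 − 1(465.9) = 317.1
  B: 2240 − 1(465.9) = 1774
  A: 0 + 2(465.9) = 931.8
  D: 640 (inert)

1770 lbmol/h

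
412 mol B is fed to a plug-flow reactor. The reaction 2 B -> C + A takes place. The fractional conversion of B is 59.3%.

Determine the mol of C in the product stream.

122 mol

B reacted = 0.593 × 412 = 244.3 mol; ν_B = −2, so ξ = 244.3/2 = 122.2 mol.
Outlet amounts (n = n₀ + ν ξ):
  B: 412 − 2(122.2) = 167.7
  C: 0 + 1(122.2) = 122.2
  A: 0 + 1(122.2) = 122.2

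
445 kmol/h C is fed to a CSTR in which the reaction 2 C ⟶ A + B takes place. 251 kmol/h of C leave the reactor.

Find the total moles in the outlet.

For C: n = n₀ − 2ξ → 251 = 445 − 2ξ, giving ξ = 97 kmol/h.
Outlet amounts (n = n₀ + ν ξ):
  C: 445 − 2(97) = 251
  A: 0 + 1(97) = 97
  B: 0 + 1(97) = 97
Total out = 251 + 97 + 97 = 445 kmol/h.

445 kmol/h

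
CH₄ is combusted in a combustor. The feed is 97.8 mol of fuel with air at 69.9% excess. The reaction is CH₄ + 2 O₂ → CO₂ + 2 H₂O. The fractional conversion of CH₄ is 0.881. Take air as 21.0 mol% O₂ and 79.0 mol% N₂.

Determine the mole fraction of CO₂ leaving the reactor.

0.0513

Stoichiometric O₂ = 2 × 97.8 = 195.6 mol; O₂ fed = 195.6 × 1.699 = 332.3 mol.
N₂ fed = 332.3 × 79/21 = 1250 mol.
Fuel reacted = 0.881 × 97.8 → ξ = 86.16 mol.
Outlet (n = n₀ + ν ξ):
  CH₄: 97.8 − 1(86.16) = 11.64
  O₂: 332.3 − 2(86.16) = 160
  N₂: 1250 (inert)
  CO₂: 0 + 1(86.16) = 86.16
  H₂O: 0 + 2(86.16) = 172.3
Total out = 1680 mol; y_CO₂ = 86.16 / 1680 = 0.05128.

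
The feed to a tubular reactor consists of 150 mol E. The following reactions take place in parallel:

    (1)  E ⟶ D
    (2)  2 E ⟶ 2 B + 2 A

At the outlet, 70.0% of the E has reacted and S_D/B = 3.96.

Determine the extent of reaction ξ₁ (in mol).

Conversion of E: E consumed = 0.7 × 150 = 105 mol = 1ξ₁ + 2ξ₂.
Selectivity: 1ξ₁ / (2ξ₂) = 3.96 → ξ₁ = 7.92 ξ₂.
Substitute: (1·7.92 + 2) ξ₂ = 105 → ξ₂ = 10.58 mol, ξ₁ = 83.83 mol.
Outlet amounts (n = n₀ + Σ ν·ξ):
  E: 150 − 1(83.83) − 2(10.58) = 45
  D: 0 + 1(83.83) = 83.83
  B: 0 + 2(10.58) = 21.17
  A: 0 + 2(10.58) = 21.17

ξ₁ = 83.8 mol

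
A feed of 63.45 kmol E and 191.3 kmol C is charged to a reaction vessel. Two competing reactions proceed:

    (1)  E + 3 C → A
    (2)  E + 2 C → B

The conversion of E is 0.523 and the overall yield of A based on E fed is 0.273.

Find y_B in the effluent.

Yield of A: 1ξ₁ / 63.45 = 0.273 → ξ₁ = 17.32 kmol.
Conversion of E: 1ξ₁ + 1ξ₂ = 0.523 × 63.45 = 33.18 → ξ₂ = 15.86 kmol.
Outlet amounts (n = n₀ + Σ ν·ξ):
  E: 63.45 − 1(17.32) − 1(15.86) = 30.27
  C: 191.3 − 3(17.32) − 2(15.86) = 107.6
  A: 0 + 1(17.32) = 17.32
  B: 0 + 1(15.86) = 15.86
Total out = 171.1 kmol; y_B = 15.86 / 171.1 = 0.09273.

0.0927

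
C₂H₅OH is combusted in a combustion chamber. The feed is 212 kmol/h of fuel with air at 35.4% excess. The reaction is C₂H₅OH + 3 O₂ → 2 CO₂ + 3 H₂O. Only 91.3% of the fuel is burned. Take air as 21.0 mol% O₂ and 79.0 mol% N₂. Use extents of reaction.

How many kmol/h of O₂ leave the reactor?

Stoichiometric O₂ = 3 × 212 = 636 kmol/h; O₂ fed = 636 × 1.354 = 861.1 kmol/h.
N₂ fed = 861.1 × 79/21 = 3240 kmol/h.
Fuel reacted = 0.913 × 212 → ξ = 193.6 kmol/h.
Outlet (n = n₀ + ν ξ):
  C₂H₅OH: 212 − 1(193.6) = 18.44
  O₂: 861.1 − 3(193.6) = 280.5
  N₂: 3240 (inert)
  CO₂: 0 + 2(193.6) = 387.1
  H₂O: 0 + 3(193.6) = 580.7

280 kmol/h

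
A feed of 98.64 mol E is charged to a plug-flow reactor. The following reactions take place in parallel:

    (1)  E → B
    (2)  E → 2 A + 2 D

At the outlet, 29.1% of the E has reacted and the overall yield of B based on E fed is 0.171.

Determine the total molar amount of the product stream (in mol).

134 mol

Yield of B: 1ξ₁ / 98.64 = 0.171 → ξ₁ = 16.87 mol.
Conversion of E: 1ξ₁ + 1ξ₂ = 0.291 × 98.64 = 28.7 → ξ₂ = 11.84 mol.
Outlet amounts (n = n₀ + Σ ν·ξ):
  E: 98.64 − 1(16.87) − 1(11.84) = 69.94
  B: 0 + 1(16.87) = 16.87
  A: 0 + 2(11.84) = 23.67
  D: 0 + 2(11.84) = 23.67
Total out = 69.94 + 16.87 + 23.67 + 23.67 = 134.2 mol.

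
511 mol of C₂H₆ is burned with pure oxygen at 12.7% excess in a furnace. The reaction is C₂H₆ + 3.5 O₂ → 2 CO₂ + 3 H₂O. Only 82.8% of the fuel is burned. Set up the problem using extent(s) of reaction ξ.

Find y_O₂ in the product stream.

0.195

Stoichiometric O₂ = 3.5 × 511 = 1788 mol; O₂ fed = 1788 × 1.127 = 2016 mol.
Fuel reacted = 0.828 × 511 → ξ = 423.1 mol.
Outlet (n = n₀ + ν ξ):
  C₂H₆: 511 − 1(423.1) = 87.89
  O₂: 2016 − 3.5(423.1) = 534.8
  CO₂: 0 + 2(423.1) = 846.2
  H₂O: 0 + 3(423.1) = 1269
Total out = 2738 mol; y_O₂ = 534.8 / 2738 = 0.1953.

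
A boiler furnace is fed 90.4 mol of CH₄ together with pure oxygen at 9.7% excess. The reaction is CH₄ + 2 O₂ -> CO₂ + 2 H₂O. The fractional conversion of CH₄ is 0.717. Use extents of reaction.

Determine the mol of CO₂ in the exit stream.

64.8 mol

Stoichiometric O₂ = 2 × 90.4 = 180.8 mol; O₂ fed = 180.8 × 1.097 = 198.3 mol.
Fuel reacted = 0.717 × 90.4 → ξ = 64.82 mol.
Outlet (n = n₀ + ν ξ):
  CH₄: 90.4 − 1(64.82) = 25.58
  O₂: 198.3 − 2(64.82) = 68.7
  CO₂: 0 + 1(64.82) = 64.82
  H₂O: 0 + 2(64.82) = 129.6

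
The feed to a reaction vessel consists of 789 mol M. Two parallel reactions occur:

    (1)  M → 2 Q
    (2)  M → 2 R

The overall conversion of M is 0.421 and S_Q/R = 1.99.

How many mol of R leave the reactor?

Conversion of M: M consumed = 0.421 × 789 = 332.2 mol = 1ξ₁ + 1ξ₂.
Selectivity: 2ξ₁ / (2ξ₂) = 1.99 → ξ₁ = 1.99 ξ₂.
Substitute: (1·1.99 + 1) ξ₂ = 332.2 → ξ₂ = 111.1 mol, ξ₁ = 221.1 mol.
Outlet amounts (n = n₀ + Σ ν·ξ):
  M: 789 − 1(221.1) − 1(111.1) = 456.8
  Q: 0 + 2(221.1) = 442.2
  R: 0 + 2(111.1) = 222.2

222 mol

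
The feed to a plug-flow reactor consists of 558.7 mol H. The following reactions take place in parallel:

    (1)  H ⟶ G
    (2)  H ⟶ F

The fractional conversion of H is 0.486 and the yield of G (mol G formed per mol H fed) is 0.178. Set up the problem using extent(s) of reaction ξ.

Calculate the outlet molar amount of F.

172 mol

Yield of G: 1ξ₁ / 558.7 = 0.178 → ξ₁ = 99.45 mol.
Conversion of H: 1ξ₁ + 1ξ₂ = 0.486 × 558.7 = 271.5 → ξ₂ = 172.1 mol.
Outlet amounts (n = n₀ + Σ ν·ξ):
  H: 558.7 − 1(99.45) − 1(172.1) = 287.2
  G: 0 + 1(99.45) = 99.45
  F: 0 + 1(172.1) = 172.1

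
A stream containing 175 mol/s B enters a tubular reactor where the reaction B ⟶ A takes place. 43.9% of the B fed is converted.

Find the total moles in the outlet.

B reacted = 0.439 × 175 = 76.83 mol/s; ν_B = −1, so ξ = 76.83/1 = 76.83 mol/s.
Outlet amounts (n = n₀ + ν ξ):
  B: 175 − 1(76.83) = 98.17
  A: 0 + 1(76.83) = 76.83
Total out = 98.17 + 76.83 = 175 mol/s.

175 mol/s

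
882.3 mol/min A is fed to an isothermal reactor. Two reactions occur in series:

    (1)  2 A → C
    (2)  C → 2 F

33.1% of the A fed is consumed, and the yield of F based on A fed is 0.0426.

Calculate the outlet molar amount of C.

127 mol/min

Conversion of A: A consumed = 2ξ₁ = 0.331 × 882.3 → ξ₁ = 146 mol/min.
Yield of F: 2ξ₂ / 882.3 = 0.0426 → ξ₂ = 18.79 mol/min.
Outlet amounts (n = n₀ + Σ ν·ξ):
  A: 882.3 − 2(146) = 590.3
  C: 0 + 1(146) − 1(18.79) = 127.2
  F: 0 + 2(18.79) = 37.59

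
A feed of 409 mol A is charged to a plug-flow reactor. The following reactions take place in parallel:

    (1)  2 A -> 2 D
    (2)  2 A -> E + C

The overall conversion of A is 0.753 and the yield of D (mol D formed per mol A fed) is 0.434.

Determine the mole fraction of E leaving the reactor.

0.159

Yield of D: 2ξ₁ / 409 = 0.434 → ξ₁ = 88.75 mol.
Conversion of A: 2ξ₁ + 2ξ₂ = 0.753 × 409 = 308 → ξ₂ = 65.24 mol.
Outlet amounts (n = n₀ + Σ ν·ξ):
  A: 409 − 2(88.75) − 2(65.24) = 101
  D: 0 + 2(88.75) = 177.5
  E: 0 + 1(65.24) = 65.24
  C: 0 + 1(65.24) = 65.24
Total out = 409 mol; y_E = 65.24 / 409 = 0.1595.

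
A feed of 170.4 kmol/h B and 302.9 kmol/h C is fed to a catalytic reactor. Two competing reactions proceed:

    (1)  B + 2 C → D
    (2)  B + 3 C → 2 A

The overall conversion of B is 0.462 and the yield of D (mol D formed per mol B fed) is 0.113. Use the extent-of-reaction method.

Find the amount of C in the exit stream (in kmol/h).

86 kmol/h

Yield of D: 1ξ₁ / 170.4 = 0.113 → ξ₁ = 19.26 kmol/h.
Conversion of B: 1ξ₁ + 1ξ₂ = 0.462 × 170.4 = 78.72 → ξ₂ = 59.47 kmol/h.
Outlet amounts (n = n₀ + Σ ν·ξ):
  B: 170.4 − 1(19.26) − 1(59.47) = 91.68
  C: 302.9 − 2(19.26) − 3(59.47) = 85.98
  D: 0 + 1(19.26) = 19.26
  A: 0 + 2(59.47) = 118.9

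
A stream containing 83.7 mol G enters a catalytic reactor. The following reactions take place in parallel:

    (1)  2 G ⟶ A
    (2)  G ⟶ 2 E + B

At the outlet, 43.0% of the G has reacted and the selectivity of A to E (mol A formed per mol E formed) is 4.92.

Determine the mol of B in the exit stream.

1.74 mol

Conversion of G: G consumed = 0.43 × 83.7 = 35.99 mol = 2ξ₁ + 1ξ₂.
Selectivity: 1ξ₁ / (2ξ₂) = 4.92 → ξ₁ = 9.84 ξ₂.
Substitute: (2·9.84 + 1) ξ₂ = 35.99 → ξ₂ = 1.74 mol, ξ₁ = 17.13 mol.
Outlet amounts (n = n₀ + Σ ν·ξ):
  G: 83.7 − 2(17.13) − 1(1.74) = 47.71
  A: 0 + 1(17.13) = 17.13
  E: 0 + 2(1.74) = 3.481
  B: 0 + 1(1.74) = 1.74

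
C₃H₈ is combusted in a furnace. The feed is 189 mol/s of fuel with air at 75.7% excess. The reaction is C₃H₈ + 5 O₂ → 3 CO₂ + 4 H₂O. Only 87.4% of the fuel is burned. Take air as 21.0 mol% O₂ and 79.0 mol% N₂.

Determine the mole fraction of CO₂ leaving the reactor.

Stoichiometric O₂ = 5 × 189 = 945 mol/s; O₂ fed = 945 × 1.757 = 1660 mol/s.
N₂ fed = 1660 × 79/21 = 6246 mol/s.
Fuel reacted = 0.874 × 189 → ξ = 165.2 mol/s.
Outlet (n = n₀ + ν ξ):
  C₃H₈: 189 − 1(165.2) = 23.81
  O₂: 1660 − 5(165.2) = 834.4
  N₂: 6246 (inert)
  CO₂: 0 + 3(165.2) = 495.6
  H₂O: 0 + 4(165.2) = 660.7
Total out = 8261 mol/s; y_CO₂ = 495.6 / 8261 = 0.05999.

0.06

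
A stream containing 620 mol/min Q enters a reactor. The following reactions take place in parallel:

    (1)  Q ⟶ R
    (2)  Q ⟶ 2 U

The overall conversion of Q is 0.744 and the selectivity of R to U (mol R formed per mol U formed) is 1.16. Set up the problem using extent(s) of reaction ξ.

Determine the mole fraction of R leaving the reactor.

0.425

Conversion of Q: Q consumed = 0.744 × 620 = 461.3 mol/min = 1ξ₁ + 1ξ₂.
Selectivity: 1ξ₁ / (2ξ₂) = 1.16 → ξ₁ = 2.32 ξ₂.
Substitute: (1·2.32 + 1) ξ₂ = 461.3 → ξ₂ = 138.9 mol/min, ξ₁ = 322.3 mol/min.
Outlet amounts (n = n₀ + Σ ν·ξ):
  Q: 620 − 1(322.3) − 1(138.9) = 158.7
  R: 0 + 1(322.3) = 322.3
  U: 0 + 2(138.9) = 277.9
Total out = 758.9 mol/min; y_R = 322.3 / 758.9 = 0.4247.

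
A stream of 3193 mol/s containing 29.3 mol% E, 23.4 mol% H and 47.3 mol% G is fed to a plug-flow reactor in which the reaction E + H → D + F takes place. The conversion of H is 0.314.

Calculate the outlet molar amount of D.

H reacted = 0.314 × 747.2 = 234.6 mol/s; ν_H = −1, so ξ = 234.6/1 = 234.6 mol/s.
Outlet amounts (n = n₀ + ν ξ):
  E: 935.5 − 1(234.6) = 700.9
  H: 747.2 − 1(234.6) = 512.6
  D: 0 + 1(234.6) = 234.6
  F: 0 + 1(234.6) = 234.6
  G: 1510 (inert)

235 mol/s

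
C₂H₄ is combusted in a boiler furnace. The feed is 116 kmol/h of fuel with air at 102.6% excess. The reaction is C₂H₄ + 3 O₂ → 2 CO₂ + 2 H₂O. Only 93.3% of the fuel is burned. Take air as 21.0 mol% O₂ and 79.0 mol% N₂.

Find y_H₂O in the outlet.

0.0623

Stoichiometric O₂ = 3 × 116 = 348 kmol/h; O₂ fed = 348 × 2.026 = 705 kmol/h.
N₂ fed = 705 × 79/21 = 2652 kmol/h.
Fuel reacted = 0.933 × 116 → ξ = 108.2 kmol/h.
Outlet (n = n₀ + ν ξ):
  C₂H₄: 116 − 1(108.2) = 7.772
  O₂: 705 − 3(108.2) = 380.4
  N₂: 2652 (inert)
  CO₂: 0 + 2(108.2) = 216.5
  H₂O: 0 + 2(108.2) = 216.5
Total out = 3473 kmol/h; y_H₂O = 216.5 / 3473 = 0.06232.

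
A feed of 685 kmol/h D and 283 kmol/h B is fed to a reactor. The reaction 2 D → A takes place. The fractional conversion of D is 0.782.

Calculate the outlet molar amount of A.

268 kmol/h

D reacted = 0.782 × 685 = 535.7 kmol/h; ν_D = −2, so ξ = 535.7/2 = 267.8 kmol/h.
Outlet amounts (n = n₀ + ν ξ):
  D: 685 − 2(267.8) = 149.3
  A: 0 + 1(267.8) = 267.8
  B: 283 (inert)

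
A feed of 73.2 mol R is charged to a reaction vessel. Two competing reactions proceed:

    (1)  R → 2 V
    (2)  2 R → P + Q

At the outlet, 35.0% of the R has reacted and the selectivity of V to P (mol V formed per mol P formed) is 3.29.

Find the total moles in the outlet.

84.8 mol

Conversion of R: R consumed = 0.35 × 73.2 = 25.62 mol = 1ξ₁ + 2ξ₂.
Selectivity: 2ξ₁ / (1ξ₂) = 3.29 → ξ₁ = 1.645 ξ₂.
Substitute: (1·1.645 + 2) ξ₂ = 25.62 → ξ₂ = 7.029 mol, ξ₁ = 11.56 mol.
Outlet amounts (n = n₀ + Σ ν·ξ):
  R: 73.2 − 1(11.56) − 2(7.029) = 47.58
  V: 0 + 2(11.56) = 23.12
  P: 0 + 1(7.029) = 7.029
  Q: 0 + 1(7.029) = 7.029
Total out = 47.58 + 23.12 + 7.029 + 7.029 = 84.76 mol.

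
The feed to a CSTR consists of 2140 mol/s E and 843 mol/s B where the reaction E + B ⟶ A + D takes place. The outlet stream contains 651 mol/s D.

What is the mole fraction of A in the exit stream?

0.218

For D: n = n₀ + 1ξ → 651 = 0 + 1ξ, giving ξ = 651 mol/s.
Outlet amounts (n = n₀ + ν ξ):
  E: 2140 − 1(651) = 1489
  B: 843 − 1(651) = 192
  A: 0 + 1(651) = 651
  D: 0 + 1(651) = 651
Total out = 2983 mol/s; y_A = 651 / 2983 = 0.2182.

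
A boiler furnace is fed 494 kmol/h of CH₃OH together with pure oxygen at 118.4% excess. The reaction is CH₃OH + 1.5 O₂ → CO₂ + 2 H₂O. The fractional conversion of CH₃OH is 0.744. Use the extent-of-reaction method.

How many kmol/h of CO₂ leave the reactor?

368 kmol/h

Stoichiometric O₂ = 1.5 × 494 = 741 kmol/h; O₂ fed = 741 × 2.184 = 1618 kmol/h.
Fuel reacted = 0.744 × 494 → ξ = 367.5 kmol/h.
Outlet (n = n₀ + ν ξ):
  CH₃OH: 494 − 1(367.5) = 126.5
  O₂: 1618 − 1.5(367.5) = 1067
  CO₂: 0 + 1(367.5) = 367.5
  H₂O: 0 + 2(367.5) = 735.1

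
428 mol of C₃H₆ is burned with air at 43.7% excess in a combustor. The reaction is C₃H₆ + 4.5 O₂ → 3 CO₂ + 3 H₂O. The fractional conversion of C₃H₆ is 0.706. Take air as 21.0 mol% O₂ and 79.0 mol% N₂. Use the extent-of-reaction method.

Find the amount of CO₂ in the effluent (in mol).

907 mol

Stoichiometric O₂ = 4.5 × 428 = 1926 mol; O₂ fed = 1926 × 1.437 = 2768 mol.
N₂ fed = 2768 × 79/21 = 10410 mol.
Fuel reacted = 0.706 × 428 → ξ = 302.2 mol.
Outlet (n = n₀ + ν ξ):
  C₃H₆: 428 − 1(302.2) = 125.8
  O₂: 2768 − 4.5(302.2) = 1408
  N₂: 10410 (inert)
  CO₂: 0 + 3(302.2) = 906.5
  H₂O: 0 + 3(302.2) = 906.5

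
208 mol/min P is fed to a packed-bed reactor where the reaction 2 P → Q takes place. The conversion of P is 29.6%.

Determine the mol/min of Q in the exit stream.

30.8 mol/min

P reacted = 0.296 × 208 = 61.57 mol/min; ν_P = −2, so ξ = 61.57/2 = 30.78 mol/min.
Outlet amounts (n = n₀ + ν ξ):
  P: 208 − 2(30.78) = 146.4
  Q: 0 + 1(30.78) = 30.78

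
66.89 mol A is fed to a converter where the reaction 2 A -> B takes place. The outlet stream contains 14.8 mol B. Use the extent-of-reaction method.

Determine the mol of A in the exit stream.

For B: n = n₀ + 1ξ → 14.8 = 0 + 1ξ, giving ξ = 14.8 mol.
Outlet amounts (n = n₀ + ν ξ):
  A: 66.89 − 2(14.8) = 37.29
  B: 0 + 1(14.8) = 14.8

37.3 mol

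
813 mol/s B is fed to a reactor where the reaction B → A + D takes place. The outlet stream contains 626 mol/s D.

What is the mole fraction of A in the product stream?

For D: n = n₀ + 1ξ → 626 = 0 + 1ξ, giving ξ = 626 mol/s.
Outlet amounts (n = n₀ + ν ξ):
  B: 813 − 1(626) = 187
  A: 0 + 1(626) = 626
  D: 0 + 1(626) = 626
Total out = 1439 mol/s; y_A = 626 / 1439 = 0.435.

0.435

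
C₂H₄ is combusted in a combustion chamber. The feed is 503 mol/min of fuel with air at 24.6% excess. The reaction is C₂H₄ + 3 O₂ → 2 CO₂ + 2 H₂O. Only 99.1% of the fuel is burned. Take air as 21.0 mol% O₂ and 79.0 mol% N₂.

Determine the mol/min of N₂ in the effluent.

7070 mol/min

Stoichiometric O₂ = 3 × 503 = 1509 mol/min; O₂ fed = 1509 × 1.246 = 1880 mol/min.
N₂ fed = 1880 × 79/21 = 7073 mol/min.
Fuel reacted = 0.991 × 503 → ξ = 498.5 mol/min.
Outlet (n = n₀ + ν ξ):
  C₂H₄: 503 − 1(498.5) = 4.527
  O₂: 1880 − 3(498.5) = 384.8
  N₂: 7073 (inert)
  CO₂: 0 + 2(498.5) = 996.9
  H₂O: 0 + 2(498.5) = 996.9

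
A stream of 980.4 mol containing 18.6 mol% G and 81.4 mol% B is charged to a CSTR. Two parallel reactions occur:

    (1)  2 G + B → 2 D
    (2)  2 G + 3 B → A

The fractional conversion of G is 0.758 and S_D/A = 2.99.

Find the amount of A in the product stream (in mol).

27.7 mol

Conversion of G: G consumed = 0.758 × 182.4 = 138.2 mol = 2ξ₁ + 2ξ₂.
Selectivity: 2ξ₁ / (1ξ₂) = 2.99 → ξ₁ = 1.495 ξ₂.
Substitute: (2·1.495 + 2) ξ₂ = 138.2 → ξ₂ = 27.7 mol, ξ₁ = 41.41 mol.
Outlet amounts (n = n₀ + Σ ν·ξ):
  G: 182.4 − 2(41.41) − 2(27.7) = 44.13
  B: 798 − 1(41.41) − 3(27.7) = 673.5
  D: 0 + 2(41.41) = 82.82
  A: 0 + 1(27.7) = 27.7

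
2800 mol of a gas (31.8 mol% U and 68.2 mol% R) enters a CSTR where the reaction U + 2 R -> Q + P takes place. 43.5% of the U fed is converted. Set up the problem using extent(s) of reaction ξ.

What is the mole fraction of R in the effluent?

U reacted = 0.435 × 890.4 = 387.3 mol; ν_U = −1, so ξ = 387.3/1 = 387.3 mol.
Outlet amounts (n = n₀ + ν ξ):
  U: 890.4 − 1(387.3) = 503.1
  R: 1910 − 2(387.3) = 1135
  Q: 0 + 1(387.3) = 387.3
  P: 0 + 1(387.3) = 387.3
Total out = 2413 mol; y_R = 1135 / 2413 = 0.4704.

0.47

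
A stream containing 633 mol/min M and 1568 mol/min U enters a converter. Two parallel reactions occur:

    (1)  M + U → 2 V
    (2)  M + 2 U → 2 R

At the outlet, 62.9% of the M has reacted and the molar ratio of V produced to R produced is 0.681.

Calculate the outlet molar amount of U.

Conversion of M: M consumed = 0.629 × 633 = 398.2 mol/min = 1ξ₁ + 1ξ₂.
Selectivity: 2ξ₁ / (2ξ₂) = 0.681 → ξ₁ = 0.681 ξ₂.
Substitute: (1·0.681 + 1) ξ₂ = 398.2 → ξ₂ = 236.9 mol/min, ξ₁ = 161.3 mol/min.
Outlet amounts (n = n₀ + Σ ν·ξ):
  M: 633 − 1(161.3) − 1(236.9) = 234.8
  U: 1568 − 1(161.3) − 2(236.9) = 933
  V: 0 + 2(161.3) = 322.6
  R: 0 + 2(236.9) = 473.7

933 mol/min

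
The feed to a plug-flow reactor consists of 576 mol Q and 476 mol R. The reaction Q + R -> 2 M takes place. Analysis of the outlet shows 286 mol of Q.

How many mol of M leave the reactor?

For Q: n = n₀ − 1ξ → 286 = 576 − 1ξ, giving ξ = 290 mol.
Outlet amounts (n = n₀ + ν ξ):
  Q: 576 − 1(290) = 286
  R: 476 − 1(290) = 186
  M: 0 + 2(290) = 580

580 mol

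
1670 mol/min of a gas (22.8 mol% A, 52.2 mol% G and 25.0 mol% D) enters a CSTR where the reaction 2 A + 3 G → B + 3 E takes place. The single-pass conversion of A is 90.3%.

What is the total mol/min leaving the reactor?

1500 mol/min

A reacted = 0.903 × 380.8 = 343.8 mol/min; ν_A = −2, so ξ = 343.8/2 = 171.9 mol/min.
Outlet amounts (n = n₀ + ν ξ):
  A: 380.8 − 2(171.9) = 36.93
  G: 871.7 − 3(171.9) = 356
  B: 0 + 1(171.9) = 171.9
  E: 0 + 3(171.9) = 515.7
  D: 417.5 (inert)
Total out = 36.93 + 356 + 171.9 + 515.7 + 417.5 = 1498 mol/min.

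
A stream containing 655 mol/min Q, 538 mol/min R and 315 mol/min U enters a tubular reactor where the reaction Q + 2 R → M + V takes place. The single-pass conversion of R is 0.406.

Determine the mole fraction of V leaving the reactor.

0.0781

R reacted = 0.406 × 538 = 218.4 mol/min; ν_R = −2, so ξ = 218.4/2 = 109.2 mol/min.
Outlet amounts (n = n₀ + ν ξ):
  Q: 655 − 1(109.2) = 545.8
  R: 538 − 2(109.2) = 319.6
  M: 0 + 1(109.2) = 109.2
  V: 0 + 1(109.2) = 109.2
  U: 315 (inert)
Total out = 1399 mol/min; y_V = 109.2 / 1399 = 0.07808.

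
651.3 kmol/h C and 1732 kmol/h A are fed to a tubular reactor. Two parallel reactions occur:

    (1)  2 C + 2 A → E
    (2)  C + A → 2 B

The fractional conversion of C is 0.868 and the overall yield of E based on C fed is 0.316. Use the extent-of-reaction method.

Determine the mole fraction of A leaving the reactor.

0.661

Yield of E: 1ξ₁ / 651.3 = 0.316 → ξ₁ = 205.8 kmol/h.
Conversion of C: 2ξ₁ + 1ξ₂ = 0.868 × 651.3 = 565.3 → ξ₂ = 153.7 kmol/h.
Outlet amounts (n = n₀ + Σ ν·ξ):
  C: 651.3 − 2(205.8) − 1(153.7) = 85.97
  A: 1732 − 2(205.8) − 1(153.7) = 1167
  E: 0 + 1(205.8) = 205.8
  B: 0 + 2(153.7) = 307.4
Total out = 1766 kmol/h; y_A = 1167 / 1766 = 0.6607.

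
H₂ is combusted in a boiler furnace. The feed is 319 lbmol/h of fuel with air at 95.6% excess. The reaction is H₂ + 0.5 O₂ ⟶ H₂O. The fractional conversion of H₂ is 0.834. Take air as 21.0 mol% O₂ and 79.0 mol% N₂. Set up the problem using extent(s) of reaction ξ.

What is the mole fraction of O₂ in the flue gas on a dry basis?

Stoichiometric O₂ = 0.5 × 319 = 159.5 lbmol/h; O₂ fed = 159.5 × 1.956 = 312 lbmol/h.
N₂ fed = 312 × 79/21 = 1174 lbmol/h.
Fuel reacted = 0.834 × 319 → ξ = 266 lbmol/h.
Outlet (n = n₀ + ν ξ):
  H₂: 319 − 1(266) = 52.95
  O₂: 312 − 0.5(266) = 179
  N₂: 1174 (inert)
  H₂O: 0 + 1(266) = 266
Dry total = 1406 lbmol/h; y_O₂ (dry) = 179 / 1406 = 0.1273.

0.127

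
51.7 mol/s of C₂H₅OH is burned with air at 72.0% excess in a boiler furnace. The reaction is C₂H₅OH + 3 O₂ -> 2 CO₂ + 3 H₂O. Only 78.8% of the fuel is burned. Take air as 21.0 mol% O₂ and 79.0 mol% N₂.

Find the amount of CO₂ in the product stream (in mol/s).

81.5 mol/s

Stoichiometric O₂ = 3 × 51.7 = 155.1 mol/s; O₂ fed = 155.1 × 1.720 = 266.8 mol/s.
N₂ fed = 266.8 × 79/21 = 1004 mol/s.
Fuel reacted = 0.788 × 51.7 → ξ = 40.74 mol/s.
Outlet (n = n₀ + ν ξ):
  C₂H₅OH: 51.7 − 1(40.74) = 10.96
  O₂: 266.8 − 3(40.74) = 144.6
  N₂: 1004 (inert)
  CO₂: 0 + 2(40.74) = 81.48
  H₂O: 0 + 3(40.74) = 122.2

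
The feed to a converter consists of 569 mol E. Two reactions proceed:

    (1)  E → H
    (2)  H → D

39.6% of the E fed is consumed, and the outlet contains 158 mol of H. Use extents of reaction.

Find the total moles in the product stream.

569 mol

Conversion of E: E consumed = 1ξ₁ = 0.396 × 569 → ξ₁ = 225.3 mol.
H balance: n_H = 0 + 1ξ₁ − 1ξ₂ = 158 → ξ₂ = (1·225.3 − 158)/1 = 67.32 mol.
Outlet amounts (n = n₀ + Σ ν·ξ):
  E: 569 − 1(225.3) = 343.7
  H: 0 + 1(225.3) − 1(67.32) = 158
  D: 0 + 1(67.32) = 67.32
Total out = 343.7 + 158 + 67.32 = 569 mol.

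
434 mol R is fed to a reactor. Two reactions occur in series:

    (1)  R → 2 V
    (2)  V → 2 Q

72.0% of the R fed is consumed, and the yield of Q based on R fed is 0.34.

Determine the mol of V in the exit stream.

Conversion of R: R consumed = 1ξ₁ = 0.72 × 434 → ξ₁ = 312.5 mol.
Yield of Q: 2ξ₂ / 434 = 0.34 → ξ₂ = 73.78 mol.
Outlet amounts (n = n₀ + Σ ν·ξ):
  R: 434 − 1(312.5) = 121.5
  V: 0 + 2(312.5) − 1(73.78) = 551.2
  Q: 0 + 2(73.78) = 147.6

551 mol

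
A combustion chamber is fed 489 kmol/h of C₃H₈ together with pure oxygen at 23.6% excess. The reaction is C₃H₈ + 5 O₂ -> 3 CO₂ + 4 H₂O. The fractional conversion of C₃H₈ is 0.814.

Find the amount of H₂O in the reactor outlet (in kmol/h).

1590 kmol/h

Stoichiometric O₂ = 5 × 489 = 2445 kmol/h; O₂ fed = 2445 × 1.236 = 3022 kmol/h.
Fuel reacted = 0.814 × 489 → ξ = 398 kmol/h.
Outlet (n = n₀ + ν ξ):
  C₃H₈: 489 − 1(398) = 90.95
  O₂: 3022 − 5(398) = 1032
  CO₂: 0 + 3(398) = 1194
  H₂O: 0 + 4(398) = 1592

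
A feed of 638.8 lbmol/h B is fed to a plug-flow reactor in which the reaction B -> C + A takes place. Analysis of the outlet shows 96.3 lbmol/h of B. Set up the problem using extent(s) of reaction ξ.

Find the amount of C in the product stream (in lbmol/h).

542 lbmol/h

For B: n = n₀ − 1ξ → 96.3 = 638.8 − 1ξ, giving ξ = 542.5 lbmol/h.
Outlet amounts (n = n₀ + ν ξ):
  B: 638.8 − 1(542.5) = 96.3
  C: 0 + 1(542.5) = 542.5
  A: 0 + 1(542.5) = 542.5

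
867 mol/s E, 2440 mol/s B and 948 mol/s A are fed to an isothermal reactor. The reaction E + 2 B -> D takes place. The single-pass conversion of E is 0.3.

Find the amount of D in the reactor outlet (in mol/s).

E reacted = 0.3 × 867 = 260.1 mol/s; ν_E = −1, so ξ = 260.1/1 = 260.1 mol/s.
Outlet amounts (n = n₀ + ν ξ):
  E: 867 − 1(260.1) = 606.9
  B: 2440 − 2(260.1) = 1920
  D: 0 + 1(260.1) = 260.1
  A: 948 (inert)

260 mol/s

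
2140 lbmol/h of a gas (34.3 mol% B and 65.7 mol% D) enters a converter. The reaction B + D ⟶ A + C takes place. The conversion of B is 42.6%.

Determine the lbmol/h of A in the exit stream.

B reacted = 0.426 × 734 = 312.7 lbmol/h; ν_B = −1, so ξ = 312.7/1 = 312.7 lbmol/h.
Outlet amounts (n = n₀ + ν ξ):
  B: 734 − 1(312.7) = 421.3
  D: 1406 − 1(312.7) = 1093
  A: 0 + 1(312.7) = 312.7
  C: 0 + 1(312.7) = 312.7

313 lbmol/h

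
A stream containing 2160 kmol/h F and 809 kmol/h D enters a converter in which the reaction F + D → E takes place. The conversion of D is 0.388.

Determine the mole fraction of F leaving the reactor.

D reacted = 0.388 × 809 = 313.9 kmol/h; ν_D = −1, so ξ = 313.9/1 = 313.9 kmol/h.
Outlet amounts (n = n₀ + ν ξ):
  F: 2160 − 1(313.9) = 1846
  D: 809 − 1(313.9) = 495.1
  E: 0 + 1(313.9) = 313.9
Total out = 2655 kmol/h; y_F = 1846 / 2655 = 0.6953.

0.695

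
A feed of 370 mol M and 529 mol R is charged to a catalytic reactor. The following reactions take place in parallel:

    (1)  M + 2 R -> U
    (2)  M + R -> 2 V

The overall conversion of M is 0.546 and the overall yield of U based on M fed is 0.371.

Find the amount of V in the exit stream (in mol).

Yield of U: 1ξ₁ / 370 = 0.371 → ξ₁ = 137.3 mol.
Conversion of M: 1ξ₁ + 1ξ₂ = 0.546 × 370 = 202 → ξ₂ = 64.75 mol.
Outlet amounts (n = n₀ + Σ ν·ξ):
  M: 370 − 1(137.3) − 1(64.75) = 168
  R: 529 − 2(137.3) − 1(64.75) = 189.7
  U: 0 + 1(137.3) = 137.3
  V: 0 + 2(64.75) = 129.5

130 mol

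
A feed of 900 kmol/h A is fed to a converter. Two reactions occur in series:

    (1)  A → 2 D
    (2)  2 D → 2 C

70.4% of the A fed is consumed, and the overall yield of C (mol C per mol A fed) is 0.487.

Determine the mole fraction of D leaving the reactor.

0.54

Conversion of A: A consumed = 1ξ₁ = 0.704 × 900 → ξ₁ = 633.6 kmol/h.
Yield of C: 2ξ₂ / 900 = 0.487 → ξ₂ = 219.2 kmol/h.
Outlet amounts (n = n₀ + Σ ν·ξ):
  A: 900 − 1(633.6) = 266.4
  D: 0 + 2(633.6) − 2(219.2) = 828.9
  C: 0 + 2(219.2) = 438.3
Total out = 1534 kmol/h; y_D = 828.9 / 1534 = 0.5405.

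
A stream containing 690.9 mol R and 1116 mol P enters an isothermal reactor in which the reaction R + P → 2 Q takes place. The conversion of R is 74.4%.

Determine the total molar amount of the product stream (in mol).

R reacted = 0.744 × 690.9 = 514 mol; ν_R = −1, so ξ = 514/1 = 514 mol.
Outlet amounts (n = n₀ + ν ξ):
  R: 690.9 − 1(514) = 176.9
  P: 1116 − 1(514) = 602
  Q: 0 + 2(514) = 1028
Total out = 176.9 + 602 + 1028 = 1807 mol.

1810 mol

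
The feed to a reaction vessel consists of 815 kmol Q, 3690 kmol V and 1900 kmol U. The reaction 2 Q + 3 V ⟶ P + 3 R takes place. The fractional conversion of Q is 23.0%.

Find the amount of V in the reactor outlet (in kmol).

Q reacted = 0.23 × 815 = 187.5 kmol; ν_Q = −2, so ξ = 187.5/2 = 93.73 kmol.
Outlet amounts (n = n₀ + ν ξ):
  Q: 815 − 2(93.73) = 627.5
  V: 3690 − 3(93.73) = 3409
  P: 0 + 1(93.73) = 93.73
  R: 0 + 3(93.73) = 281.2
  U: 1900 (inert)

3410 kmol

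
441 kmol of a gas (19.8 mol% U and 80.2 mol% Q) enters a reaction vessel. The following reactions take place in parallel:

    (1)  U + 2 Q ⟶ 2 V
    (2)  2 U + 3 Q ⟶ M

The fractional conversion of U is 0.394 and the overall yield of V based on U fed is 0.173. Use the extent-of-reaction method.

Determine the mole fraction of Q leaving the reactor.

Yield of V: 2ξ₁ / 87.32 = 0.173 → ξ₁ = 7.553 kmol.
Conversion of U: 1ξ₁ + 2ξ₂ = 0.394 × 87.32 = 34.4 → ξ₂ = 13.43 kmol.
Outlet amounts (n = n₀ + Σ ν·ξ):
  U: 87.32 − 1(7.553) − 2(13.43) = 52.91
  Q: 353.7 − 2(7.553) − 3(13.43) = 298.3
  V: 0 + 2(7.553) = 15.11
  M: 0 + 1(13.43) = 13.43
Total out = 379.7 kmol; y_Q = 298.3 / 379.7 = 0.7855.

0.786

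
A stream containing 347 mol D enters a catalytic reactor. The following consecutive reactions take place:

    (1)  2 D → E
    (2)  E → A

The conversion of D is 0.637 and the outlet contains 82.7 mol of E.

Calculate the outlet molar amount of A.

27.8 mol

Conversion of D: D consumed = 2ξ₁ = 0.637 × 347 → ξ₁ = 110.5 mol.
E balance: n_E = 0 + 1ξ₁ − 1ξ₂ = 82.7 → ξ₂ = (1·110.5 − 82.7)/1 = 27.82 mol.
Outlet amounts (n = n₀ + Σ ν·ξ):
  D: 347 − 2(110.5) = 126
  E: 0 + 1(110.5) − 1(27.82) = 82.7
  A: 0 + 1(27.82) = 27.82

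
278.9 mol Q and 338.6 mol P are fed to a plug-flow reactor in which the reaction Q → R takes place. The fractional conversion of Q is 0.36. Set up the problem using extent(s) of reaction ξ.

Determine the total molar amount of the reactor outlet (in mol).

618 mol

Q reacted = 0.36 × 278.9 = 100.4 mol; ν_Q = −1, so ξ = 100.4/1 = 100.4 mol.
Outlet amounts (n = n₀ + ν ξ):
  Q: 278.9 − 1(100.4) = 178.5
  R: 0 + 1(100.4) = 100.4
  P: 338.6 (inert)
Total out = 178.5 + 100.4 + 338.6 = 617.5 mol.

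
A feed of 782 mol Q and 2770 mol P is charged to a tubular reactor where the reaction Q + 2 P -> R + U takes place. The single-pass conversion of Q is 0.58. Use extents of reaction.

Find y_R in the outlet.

Q reacted = 0.58 × 782 = 453.6 mol; ν_Q = −1, so ξ = 453.6/1 = 453.6 mol.
Outlet amounts (n = n₀ + ν ξ):
  Q: 782 − 1(453.6) = 328.4
  P: 2770 − 2(453.6) = 1863
  R: 0 + 1(453.6) = 453.6
  U: 0 + 1(453.6) = 453.6
Total out = 3098 mol; y_R = 453.6 / 3098 = 0.1464.

0.146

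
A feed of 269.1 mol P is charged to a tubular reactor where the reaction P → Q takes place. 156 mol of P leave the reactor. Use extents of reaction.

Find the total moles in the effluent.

269 mol

For P: n = n₀ − 1ξ → 156 = 269.1 − 1ξ, giving ξ = 113.1 mol.
Outlet amounts (n = n₀ + ν ξ):
  P: 269.1 − 1(113.1) = 156
  Q: 0 + 1(113.1) = 113.1
Total out = 156 + 113.1 = 269.1 mol.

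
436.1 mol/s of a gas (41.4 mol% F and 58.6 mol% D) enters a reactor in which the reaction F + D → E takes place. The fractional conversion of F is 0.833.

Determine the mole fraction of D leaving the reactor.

0.368

F reacted = 0.833 × 180.5 = 150.4 mol/s; ν_F = −1, so ξ = 150.4/1 = 150.4 mol/s.
Outlet amounts (n = n₀ + ν ξ):
  F: 180.5 − 1(150.4) = 30.15
  D: 255.6 − 1(150.4) = 105.2
  E: 0 + 1(150.4) = 150.4
Total out = 285.7 mol/s; y_D = 105.2 / 285.7 = 0.3681.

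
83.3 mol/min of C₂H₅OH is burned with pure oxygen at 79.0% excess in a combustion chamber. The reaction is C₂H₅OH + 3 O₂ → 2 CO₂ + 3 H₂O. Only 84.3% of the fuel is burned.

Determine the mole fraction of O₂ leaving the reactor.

Stoichiometric O₂ = 3 × 83.3 = 249.9 mol/min; O₂ fed = 249.9 × 1.790 = 447.3 mol/min.
Fuel reacted = 0.843 × 83.3 → ξ = 70.22 mol/min.
Outlet (n = n₀ + ν ξ):
  C₂H₅OH: 83.3 − 1(70.22) = 13.08
  O₂: 447.3 − 3(70.22) = 236.7
  CO₂: 0 + 2(70.22) = 140.4
  H₂O: 0 + 3(70.22) = 210.7
Total out = 600.8 mol/min; y_O₂ = 236.7 / 600.8 = 0.3939.

0.394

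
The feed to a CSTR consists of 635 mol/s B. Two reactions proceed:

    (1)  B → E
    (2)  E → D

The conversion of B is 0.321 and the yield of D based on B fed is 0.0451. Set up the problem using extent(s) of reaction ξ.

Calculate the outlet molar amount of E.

175 mol/s

Conversion of B: B consumed = 1ξ₁ = 0.321 × 635 → ξ₁ = 203.8 mol/s.
Yield of D: 1ξ₂ / 635 = 0.0451 → ξ₂ = 28.64 mol/s.
Outlet amounts (n = n₀ + Σ ν·ξ):
  B: 635 − 1(203.8) = 431.2
  E: 0 + 1(203.8) − 1(28.64) = 175.2
  D: 0 + 1(28.64) = 28.64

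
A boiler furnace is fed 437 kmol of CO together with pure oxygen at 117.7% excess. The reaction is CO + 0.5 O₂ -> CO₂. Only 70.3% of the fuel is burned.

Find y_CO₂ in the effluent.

0.405

Stoichiometric O₂ = 0.5 × 437 = 218.5 kmol; O₂ fed = 218.5 × 2.177 = 475.7 kmol.
Fuel reacted = 0.703 × 437 → ξ = 307.2 kmol.
Outlet (n = n₀ + ν ξ):
  CO: 437 − 1(307.2) = 129.8
  O₂: 475.7 − 0.5(307.2) = 322.1
  CO₂: 0 + 1(307.2) = 307.2
Total out = 759.1 kmol; y_CO₂ = 307.2 / 759.1 = 0.4047.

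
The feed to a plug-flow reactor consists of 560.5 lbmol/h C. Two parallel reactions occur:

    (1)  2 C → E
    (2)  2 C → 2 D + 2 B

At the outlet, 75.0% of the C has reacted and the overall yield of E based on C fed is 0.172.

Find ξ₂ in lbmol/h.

ξ₂ = 114 lbmol/h

Yield of E: 1ξ₁ / 560.5 = 0.172 → ξ₁ = 96.41 lbmol/h.
Conversion of C: 2ξ₁ + 2ξ₂ = 0.75 × 560.5 = 420.4 → ξ₂ = 113.8 lbmol/h.
Outlet amounts (n = n₀ + Σ ν·ξ):
  C: 560.5 − 2(96.41) − 2(113.8) = 140.1
  E: 0 + 1(96.41) = 96.41
  D: 0 + 2(113.8) = 227.6
  B: 0 + 2(113.8) = 227.6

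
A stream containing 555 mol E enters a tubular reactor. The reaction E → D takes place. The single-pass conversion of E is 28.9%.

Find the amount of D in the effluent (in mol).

160 mol

E reacted = 0.289 × 555 = 160.4 mol; ν_E = −1, so ξ = 160.4/1 = 160.4 mol.
Outlet amounts (n = n₀ + ν ξ):
  E: 555 − 1(160.4) = 394.6
  D: 0 + 1(160.4) = 160.4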